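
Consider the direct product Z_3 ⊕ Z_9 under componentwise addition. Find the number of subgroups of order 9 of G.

4

|G| = 27 and 9 | 27, so subgroups of order 9 are possible by Lagrange.
The subgroups of order 9 are: {(0,0), (0,1), (0,2), (0,3), (0,4), (0,5), (0,6), (0,7), (0,8)}; {(0,0), (0,3), (0,6), (1,0), (1,3), (1,6), (2,0), (2,3), (2,6)}; {(0,0), (0,3), (0,6), (1,1), (1,4), (1,7), (2,2), (2,5), (2,8)}; {(0,0), (0,3), (0,6), (1,2), (1,5), (1,8), (2,1), (2,4), (2,7)}.
So G has 4 subgroups of order 9.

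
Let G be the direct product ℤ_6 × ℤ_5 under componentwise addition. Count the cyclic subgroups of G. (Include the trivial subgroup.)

8

Each element a generates a cyclic subgroup ⟨a⟩; distinct elements may generate the same one (a cyclic group of order d has φ(d) generators).
Cyclic subgroups by order — order 1: 1; order 2: 1; order 3: 1; order 5: 1; order 6: 1; order 10: 1; order 15: 1; order 30: 1.
Total: 8.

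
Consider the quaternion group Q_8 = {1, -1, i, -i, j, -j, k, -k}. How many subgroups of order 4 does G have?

|G| = 8 and 4 | 8, so subgroups of order 4 are possible by Lagrange.
The subgroups of order 4 are: {1, -1, i, -i}; {1, -1, j, -j}; {1, -1, k, -k}.
So G has 3 subgroups of order 4.

3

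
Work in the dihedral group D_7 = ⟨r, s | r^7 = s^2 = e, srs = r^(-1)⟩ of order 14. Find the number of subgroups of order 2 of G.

|G| = 14 and 2 | 14, so subgroups of order 2 are possible by Lagrange.
The subgroups of order 2 are: {e, r^2s}; {e, r^3s}; {e, r^4s}; {e, r^5s}; … (7 in all).
So G has 7 subgroups of order 2.

7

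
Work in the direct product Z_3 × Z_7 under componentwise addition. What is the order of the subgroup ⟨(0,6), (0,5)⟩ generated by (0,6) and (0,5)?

7

|⟨(0,6)⟩| = 7 and |⟨(0,5)⟩| = 7, so |H| is a multiple of lcm(7, 7) = 7 and divides |G| = 21.
Closing under the operation: H = {(0,0), (0,1), (0,2), (0,3), (0,4), (0,5), (0,6)}, so |H| = 7.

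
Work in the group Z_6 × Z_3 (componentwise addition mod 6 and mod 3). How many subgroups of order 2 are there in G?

|G| = 18 and 2 | 18, so subgroups of order 2 are possible by Lagrange.
The subgroups of order 2 are: {(0,0), (3,0)}.
So G has 1 subgroup of order 2.

1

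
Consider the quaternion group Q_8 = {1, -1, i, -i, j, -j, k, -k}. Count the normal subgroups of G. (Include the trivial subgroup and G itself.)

G has 6 subgroups. Checking conjugation-invariance by order — order 1: 1/1 normal; order 2: 1/1 normal; order 4: 3/3 normal; order 8: 1/1 normal.
Total normal subgroups: 6.

6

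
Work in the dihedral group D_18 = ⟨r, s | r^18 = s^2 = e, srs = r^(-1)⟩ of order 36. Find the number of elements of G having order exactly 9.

The elements of order 9 are: r^2, r^4, r^8, r^10, r^14, r^16.
That's 6.

6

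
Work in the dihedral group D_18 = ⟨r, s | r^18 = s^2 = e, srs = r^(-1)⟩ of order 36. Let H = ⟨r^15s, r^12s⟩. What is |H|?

12

|⟨r^15s⟩| = 2 and |⟨r^12s⟩| = 2, so |H| is a multiple of lcm(2, 2) = 2 and divides |G| = 36.
Closing under the operation: H = {e, r^3, r^6, r^9, r^12, r^15, s, r^3s, r^6s, r^9s, r^12s, r^15s}, so |H| = 12.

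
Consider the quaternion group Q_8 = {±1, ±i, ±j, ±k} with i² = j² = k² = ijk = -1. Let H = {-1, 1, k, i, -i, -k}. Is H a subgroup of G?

No

|H| = 6 does not divide |G| = 8, so by Lagrange H is not a subgroup.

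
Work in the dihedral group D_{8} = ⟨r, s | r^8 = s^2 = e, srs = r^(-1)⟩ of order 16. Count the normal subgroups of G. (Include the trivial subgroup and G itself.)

G has 19 subgroups. Checking conjugation-invariance by order — order 1: 1/1 normal; order 2: 1/9 normal; order 4: 1/5 normal; order 8: 3/3 normal; order 16: 1/1 normal.
Total normal subgroups: 7.

7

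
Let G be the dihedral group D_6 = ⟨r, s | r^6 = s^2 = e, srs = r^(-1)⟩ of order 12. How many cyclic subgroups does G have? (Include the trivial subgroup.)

10

Each element a generates a cyclic subgroup ⟨a⟩; distinct elements may generate the same one (a cyclic group of order d has φ(d) generators).
Cyclic subgroups by order — order 1: 1; order 2: 7; order 3: 1; order 6: 1.
Total: 10.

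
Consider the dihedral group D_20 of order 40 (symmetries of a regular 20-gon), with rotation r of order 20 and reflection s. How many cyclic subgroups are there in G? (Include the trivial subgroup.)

26

Each element a generates a cyclic subgroup ⟨a⟩; distinct elements may generate the same one (a cyclic group of order d has φ(d) generators).
Cyclic subgroups by order — order 1: 1; order 2: 21; order 4: 1; order 5: 1; order 10: 1; order 20: 1.
Total: 26.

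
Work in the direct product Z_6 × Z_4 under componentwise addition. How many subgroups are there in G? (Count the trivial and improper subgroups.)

16

|G| = 24, so by Lagrange every subgroup order divides 24. Divisors: 1, 2, 3, 4, 6, 8, 12, 24.
Subgroups by order — order 1: 1; order 2: 3; order 3: 1; order 4: 3; order 6: 3; order 8: 1; order 12: 3; order 24: 1.
Total: 1 + 3 + 1 + 3 + 3 + 1 + 3 + 1 = 16.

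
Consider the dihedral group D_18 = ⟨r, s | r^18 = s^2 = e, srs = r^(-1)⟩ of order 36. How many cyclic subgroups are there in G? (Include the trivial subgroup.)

24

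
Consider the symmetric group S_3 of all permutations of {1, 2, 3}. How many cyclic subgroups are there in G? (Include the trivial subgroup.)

5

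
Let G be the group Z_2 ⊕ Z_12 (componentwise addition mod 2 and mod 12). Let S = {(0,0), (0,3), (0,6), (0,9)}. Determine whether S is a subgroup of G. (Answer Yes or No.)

|S| = 4 divides |G| = 24, consistent with Lagrange.
S contains the identity, every element's inverse is in S, and S is closed under +: it is a subgroup.
In fact S = ⟨(0,3)⟩.

Yes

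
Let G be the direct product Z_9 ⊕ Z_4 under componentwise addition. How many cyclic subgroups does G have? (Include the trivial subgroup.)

Group the elements of G by the cyclic subgroup they generate; each cyclic subgroup of order d accounts for φ(d) elements.
Cyclic subgroups by order — order 1: 1; order 2: 1; order 3: 1; order 4: 1; order 6: 1; order 9: 1; order 12: 1; order 18: 1; order 36: 1.
Total: 9.

9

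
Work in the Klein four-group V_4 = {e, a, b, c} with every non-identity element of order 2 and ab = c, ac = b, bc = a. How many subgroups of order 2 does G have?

3

|G| = 4 and 2 | 4, so subgroups of order 2 are possible by Lagrange.
The subgroups of order 2 are: {e, a}; {e, b}; {e, c}.
So G has 3 subgroups of order 2.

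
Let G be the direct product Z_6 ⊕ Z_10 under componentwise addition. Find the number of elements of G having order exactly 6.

6

An element (a,b) has order lcm(ord(a), ord(b)); count pairs with lcm equal to 6.
Enumerating gives 6 such elements.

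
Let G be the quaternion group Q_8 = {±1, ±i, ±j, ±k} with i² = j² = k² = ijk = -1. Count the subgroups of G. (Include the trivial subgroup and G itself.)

6

|G| = 8, so by Lagrange every subgroup order divides 8. Divisors: 1, 2, 4, 8.
Subgroups by order — order 1: 1; order 2: 1; order 4: 3; order 8: 1.
Total: 1 + 1 + 3 + 1 = 6.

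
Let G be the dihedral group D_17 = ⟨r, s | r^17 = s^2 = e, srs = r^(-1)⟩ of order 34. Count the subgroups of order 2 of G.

17

|G| = 34 and 2 | 34, so subgroups of order 2 are possible by Lagrange.
The subgroups of order 2 are: {e, r^10s}; {e, r^11s}; {e, r^12s}; {e, r^13s}; … (17 in all).
So G has 17 subgroups of order 2.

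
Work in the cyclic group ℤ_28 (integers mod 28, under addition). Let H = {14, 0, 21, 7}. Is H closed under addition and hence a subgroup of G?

|H| = 4 divides |G| = 28, consistent with Lagrange.
H contains the identity, every element's inverse is in H, and H is closed under +: it is a subgroup.
In fact H = ⟨21⟩.

Yes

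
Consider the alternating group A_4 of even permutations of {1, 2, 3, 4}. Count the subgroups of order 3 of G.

4

|G| = 12 and 3 | 12, so subgroups of order 3 are possible by Lagrange.
The subgroups of order 3 are: {e, (1 2 3), (1 3 2)}; {e, (1 2 4), (1 4 2)}; {e, (1 3 4), (1 4 3)}; {e, (2 3 4), (2 4 3)}.
So G has 4 subgroups of order 3.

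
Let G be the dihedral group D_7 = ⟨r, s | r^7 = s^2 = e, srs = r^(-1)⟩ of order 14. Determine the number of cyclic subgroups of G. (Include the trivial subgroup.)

9

Each element a generates a cyclic subgroup ⟨a⟩; distinct elements may generate the same one (a cyclic group of order d has φ(d) generators).
Cyclic subgroups by order — order 1: 1; order 2: 7; order 7: 1.
Total: 9.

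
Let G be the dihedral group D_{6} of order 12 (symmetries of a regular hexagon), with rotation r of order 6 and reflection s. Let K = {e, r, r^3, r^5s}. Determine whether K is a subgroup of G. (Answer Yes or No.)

r ∈ K but its inverse r^5 ∉ K, so K is not a subgroup.

No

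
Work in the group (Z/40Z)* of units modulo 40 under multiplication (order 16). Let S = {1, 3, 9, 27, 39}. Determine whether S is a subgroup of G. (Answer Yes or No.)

|S| = 5 does not divide |G| = 16, so by Lagrange S is not a subgroup.

No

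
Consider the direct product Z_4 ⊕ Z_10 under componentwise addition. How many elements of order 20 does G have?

16

An element (a,b) has order lcm(ord(a), ord(b)); count pairs with lcm equal to 20.
Enumerating gives 16 such elements.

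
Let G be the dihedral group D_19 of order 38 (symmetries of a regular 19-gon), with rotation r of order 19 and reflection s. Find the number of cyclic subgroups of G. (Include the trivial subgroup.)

Each element a generates a cyclic subgroup ⟨a⟩; distinct elements may generate the same one (a cyclic group of order d has φ(d) generators).
Cyclic subgroups by order — order 1: 1; order 2: 19; order 19: 1.
Total: 21.

21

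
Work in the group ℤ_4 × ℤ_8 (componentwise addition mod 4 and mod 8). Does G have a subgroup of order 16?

Yes

16 | 32. A subgroup of order 16 is {(0,0), (0,1), (0,2), (0,3), (0,4), (0,5), (0,6), (0,7), (2,0), (2,1), (2,2), (2,3), (2,4), (2,5), (2,6), (2,7)}.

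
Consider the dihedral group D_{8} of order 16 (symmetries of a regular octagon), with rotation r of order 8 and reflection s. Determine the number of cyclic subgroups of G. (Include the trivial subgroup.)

Each element a generates a cyclic subgroup ⟨a⟩; distinct elements may generate the same one (a cyclic group of order d has φ(d) generators).
Cyclic subgroups by order — order 1: 1; order 2: 9; order 4: 1; order 8: 1.
Total: 12.

12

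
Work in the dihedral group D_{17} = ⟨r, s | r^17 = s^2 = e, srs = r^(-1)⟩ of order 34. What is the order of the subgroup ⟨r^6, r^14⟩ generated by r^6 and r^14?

17

|⟨r^6⟩| = 17 and |⟨r^14⟩| = 17, so |H| is a multiple of lcm(17, 17) = 17 and divides |G| = 34.
Closing under the operation: H = {e, r, r^2, r^3, r^4, r^5, r^6, r^7, r^8, r^9, r^10, r^11, r^12, r^13, r^14, r^15, r^16}, so |H| = 17.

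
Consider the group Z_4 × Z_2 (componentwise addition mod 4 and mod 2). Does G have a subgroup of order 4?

Yes

4 | 8. A subgroup of order 4 is {(0,0), (0,1), (2,0), (2,1)}.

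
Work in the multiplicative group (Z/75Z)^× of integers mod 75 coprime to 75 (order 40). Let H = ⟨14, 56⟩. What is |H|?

20

|⟨14⟩| = 10 and |⟨56⟩| = 10, so |H| is a multiple of lcm(10, 10) = 10 and divides |G| = 40.
Closing under the operation: H = {1, 4, 11, 14, 16, 19, 26, 29, 31, 34, 41, 44, 46, 49, 56, 59, 61, 64, 71, 74}, so |H| = 20.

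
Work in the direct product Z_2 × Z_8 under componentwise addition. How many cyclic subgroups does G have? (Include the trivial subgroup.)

Group the elements of G by the cyclic subgroup they generate; each cyclic subgroup of order d accounts for φ(d) elements.
Cyclic subgroups by order — order 1: 1; order 2: 3; order 4: 2; order 8: 2.
Total: 8.

8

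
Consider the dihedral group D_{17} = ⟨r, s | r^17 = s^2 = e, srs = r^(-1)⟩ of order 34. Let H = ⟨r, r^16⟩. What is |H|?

17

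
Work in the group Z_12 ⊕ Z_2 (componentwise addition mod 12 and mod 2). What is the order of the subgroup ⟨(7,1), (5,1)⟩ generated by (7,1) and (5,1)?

12

|⟨(7,1)⟩| = 12 and |⟨(5,1)⟩| = 12, so |H| is a multiple of lcm(12, 12) = 12 and divides |G| = 24.
Closing under the operation: H = {(0,0), (1,1), (2,0), (3,1), (4,0), (5,1), (6,0), (7,1), (8,0), (9,1), (10,0), (11,1)}, so |H| = 12.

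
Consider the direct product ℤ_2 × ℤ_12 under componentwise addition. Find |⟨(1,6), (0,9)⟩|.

|⟨(1,6)⟩| = 2 and |⟨(0,9)⟩| = 4, so |H| is a multiple of lcm(2, 4) = 4 and divides |G| = 24.
Closing under the operation: H = {(0,0), (0,3), (0,6), (0,9), (1,0), (1,3), (1,6), (1,9)}, so |H| = 8.

8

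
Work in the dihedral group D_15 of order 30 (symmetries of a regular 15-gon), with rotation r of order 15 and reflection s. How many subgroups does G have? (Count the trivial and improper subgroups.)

28

|G| = 30, so by Lagrange every subgroup order divides 30. Divisors: 1, 2, 3, 5, 6, 10, 15, 30.
Subgroups by order — order 1: 1; order 2: 15; order 3: 1; order 5: 1; order 6: 5; order 10: 3; order 15: 1; order 30: 1.
Total: 1 + 15 + 1 + 1 + 5 + 3 + 1 + 1 = 28.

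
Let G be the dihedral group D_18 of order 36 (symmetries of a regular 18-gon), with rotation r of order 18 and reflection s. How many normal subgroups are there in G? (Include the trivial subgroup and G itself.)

G has 45 subgroups. Checking conjugation-invariance by order — order 1: 1/1 normal; order 2: 1/19 normal; order 3: 1/1 normal; order 4: 0/9 normal; order 6: 1/7 normal; order 9: 1/1 normal; order 12: 0/3 normal; order 18: 3/3 normal; order 36: 1/1 normal.
Total normal subgroups: 9.

9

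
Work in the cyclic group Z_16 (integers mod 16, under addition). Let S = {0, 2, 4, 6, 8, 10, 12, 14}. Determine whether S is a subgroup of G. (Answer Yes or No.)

|S| = 8 divides |G| = 16, consistent with Lagrange.
S contains the identity, every element's inverse is in S, and S is closed under +: it is a subgroup.
In fact S = ⟨2⟩.

Yes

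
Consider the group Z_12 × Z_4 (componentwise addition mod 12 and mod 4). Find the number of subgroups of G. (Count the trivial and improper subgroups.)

|G| = 48, so by Lagrange every subgroup order divides 48. Divisors: 1, 2, 3, 4, 6, 8, 12, 16, 24, 48.
Subgroups by order — order 1: 1; order 2: 3; order 3: 1; order 4: 7; order 6: 3; order 8: 3; order 12: 7; order 16: 1; order 24: 3; order 48: 1.
Total: 1 + 3 + 1 + 7 + 3 + 3 + 7 + 1 + 3 + 1 = 30.

30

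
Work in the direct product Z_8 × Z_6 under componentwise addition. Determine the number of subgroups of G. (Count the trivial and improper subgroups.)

|G| = 48, so by Lagrange every subgroup order divides 48. Divisors: 1, 2, 3, 4, 6, 8, 12, 16, 24, 48.
Subgroups by order — order 1: 1; order 2: 3; order 3: 1; order 4: 3; order 6: 3; order 8: 3; order 12: 3; order 16: 1; order 24: 3; order 48: 1.
Total: 1 + 3 + 1 + 3 + 3 + 3 + 3 + 1 + 3 + 1 = 22.

22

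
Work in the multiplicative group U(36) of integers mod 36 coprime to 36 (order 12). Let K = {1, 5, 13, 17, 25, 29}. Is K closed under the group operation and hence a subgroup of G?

Yes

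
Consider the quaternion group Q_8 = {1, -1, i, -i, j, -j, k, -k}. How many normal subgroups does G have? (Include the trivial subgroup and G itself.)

G has 6 subgroups. Checking conjugation-invariance by order — order 1: 1/1 normal; order 2: 1/1 normal; order 4: 3/3 normal; order 8: 1/1 normal.
Total normal subgroups: 6.

6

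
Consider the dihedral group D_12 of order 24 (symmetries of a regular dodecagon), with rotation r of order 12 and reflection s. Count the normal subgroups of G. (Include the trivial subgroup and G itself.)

9

G has 34 subgroups. Checking conjugation-invariance by order — order 1: 1/1 normal; order 2: 1/13 normal; order 3: 1/1 normal; order 4: 1/7 normal; order 6: 1/5 normal; order 8: 0/3 normal; order 12: 3/3 normal; order 24: 1/1 normal.
Total normal subgroups: 9.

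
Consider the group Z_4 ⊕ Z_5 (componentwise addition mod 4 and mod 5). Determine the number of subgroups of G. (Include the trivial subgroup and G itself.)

|G| = 20, so by Lagrange every subgroup order divides 20. Divisors: 1, 2, 4, 5, 10, 20.
Subgroups by order — order 1: 1; order 2: 1; order 4: 1; order 5: 1; order 10: 1; order 20: 1.
Total: 1 + 1 + 1 + 1 + 1 + 1 = 6.

6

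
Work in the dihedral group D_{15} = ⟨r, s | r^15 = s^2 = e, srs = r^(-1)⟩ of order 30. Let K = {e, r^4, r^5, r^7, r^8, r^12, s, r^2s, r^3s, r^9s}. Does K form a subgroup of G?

r^4 ∈ K but its inverse r^11 ∉ K, so K is not a subgroup.

No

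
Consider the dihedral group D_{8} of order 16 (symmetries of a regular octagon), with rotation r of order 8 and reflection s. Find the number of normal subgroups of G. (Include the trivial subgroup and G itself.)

7

G has 19 subgroups. Checking conjugation-invariance by order — order 1: 1/1 normal; order 2: 1/9 normal; order 4: 1/5 normal; order 8: 3/3 normal; order 16: 1/1 normal.
Total normal subgroups: 7.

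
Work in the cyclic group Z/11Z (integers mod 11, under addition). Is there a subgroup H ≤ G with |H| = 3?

3 does not divide |G| = 11, so by Lagrange no subgroup of order 3 exists.

No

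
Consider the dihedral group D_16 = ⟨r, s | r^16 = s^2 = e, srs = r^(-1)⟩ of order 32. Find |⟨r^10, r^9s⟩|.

16

|⟨r^10⟩| = 8 and |⟨r^9s⟩| = 2, so |H| is a multiple of lcm(8, 2) = 8 and divides |G| = 32.
Closing under the operation: H = {e, r^2, r^4, r^6, r^8, r^10, r^12, r^14, rs, r^3s, r^5s, r^7s, r^9s, r^11s, r^13s, r^15s}, so |H| = 16.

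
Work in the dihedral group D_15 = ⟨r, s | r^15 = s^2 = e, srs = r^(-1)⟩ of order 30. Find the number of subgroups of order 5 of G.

1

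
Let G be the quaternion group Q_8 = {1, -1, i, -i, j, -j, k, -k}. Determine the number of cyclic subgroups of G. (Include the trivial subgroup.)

5

A cyclic subgroup of order d is generated by each of its φ(d) elements of order d, so the cyclic subgroups of order d number (#elements of order d)/φ(d).
Cyclic subgroups by order — order 1: 1; order 2: 1; order 4: 3.
Total: 5.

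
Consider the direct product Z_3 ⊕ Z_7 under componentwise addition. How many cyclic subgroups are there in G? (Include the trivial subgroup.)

Group the elements of G by the cyclic subgroup they generate; each cyclic subgroup of order d accounts for φ(d) elements.
Cyclic subgroups by order — order 1: 1; order 3: 1; order 7: 1; order 21: 1.
Total: 4.

4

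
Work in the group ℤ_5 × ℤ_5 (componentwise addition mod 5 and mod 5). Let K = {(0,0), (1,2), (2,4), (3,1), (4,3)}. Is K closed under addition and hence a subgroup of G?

Yes

|K| = 5 divides |G| = 25, consistent with Lagrange.
K contains the identity, every element's inverse is in K, and K is closed under +: it is a subgroup.
In fact K = ⟨(4,3)⟩.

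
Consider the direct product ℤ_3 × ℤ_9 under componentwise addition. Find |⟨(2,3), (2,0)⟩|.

9

|⟨(2,3)⟩| = 3 and |⟨(2,0)⟩| = 3, so |H| is a multiple of lcm(3, 3) = 3 and divides |G| = 27.
Closing under the operation: H = {(0,0), (0,3), (0,6), (1,0), (1,3), (1,6), (2,0), (2,3), (2,6)}, so |H| = 9.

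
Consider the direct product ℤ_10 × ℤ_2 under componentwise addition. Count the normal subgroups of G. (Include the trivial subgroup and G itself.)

10

G is abelian, so every subgroup is normal.
G has 10 subgroups in total, hence 10 normal subgroups.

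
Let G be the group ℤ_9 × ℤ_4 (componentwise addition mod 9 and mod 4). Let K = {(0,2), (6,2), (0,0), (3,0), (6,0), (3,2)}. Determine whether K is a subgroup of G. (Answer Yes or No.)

Yes

|K| = 6 divides |G| = 36, consistent with Lagrange.
K contains the identity, every element's inverse is in K, and K is closed under +: it is a subgroup.
In fact K = ⟨(6,2)⟩.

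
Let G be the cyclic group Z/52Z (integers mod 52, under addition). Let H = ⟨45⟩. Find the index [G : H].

|⟨45⟩| = 52 and |G| = 52.
By Lagrange, [G : H] = |G|/|H| = 52/52 = 1.

1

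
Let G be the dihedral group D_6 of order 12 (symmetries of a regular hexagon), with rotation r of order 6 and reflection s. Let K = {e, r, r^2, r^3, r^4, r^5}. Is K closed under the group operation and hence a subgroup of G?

|K| = 6 divides |G| = 12, consistent with Lagrange.
K contains the identity, every element's inverse is in K, and K is closed under ·: it is a subgroup.
In fact K = ⟨r^5⟩.

Yes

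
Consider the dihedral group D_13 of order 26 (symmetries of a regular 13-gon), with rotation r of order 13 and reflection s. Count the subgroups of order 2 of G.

13

|G| = 26 and 2 | 26, so subgroups of order 2 are possible by Lagrange.
The subgroups of order 2 are: {e, r^10s}; {e, r^11s}; {e, r^12s}; {e, r^2s}; … (13 in all).
So G has 13 subgroups of order 2.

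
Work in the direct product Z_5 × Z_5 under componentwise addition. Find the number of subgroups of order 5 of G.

6

|G| = 25 and 5 | 25, so subgroups of order 5 are possible by Lagrange.
The subgroups of order 5 are: {(0,0), (0,1), (0,2), (0,3), (0,4)}; {(0,0), (1,0), (2,0), (3,0), (4,0)}; {(0,0), (1,1), (2,2), (3,3), (4,4)}; {(0,0), (1,2), (2,4), (3,1), (4,3)}; … (6 in all).
So G has 6 subgroups of order 5.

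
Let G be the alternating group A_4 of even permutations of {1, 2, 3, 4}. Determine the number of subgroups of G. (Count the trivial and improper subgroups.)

|G| = 12, so by Lagrange every subgroup order divides 12. Divisors: 1, 2, 3, 4, 6, 12.
Subgroups by order — order 1: 1; order 2: 3; order 3: 4; order 4: 1; order 6: 0; order 12: 1.
Total: 1 + 3 + 4 + 1 + 0 + 1 = 10.

10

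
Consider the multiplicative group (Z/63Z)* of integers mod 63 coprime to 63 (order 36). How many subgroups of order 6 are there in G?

|G| = 36 and 6 | 36, so subgroups of order 6 are possible by Lagrange.
The subgroups of order 6 are: {1, 10, 19, 37, 46, 55}; {1, 8, 11, 23, 25, 58}; {1, 13, 22, 34, 43, 55}; {1, 2, 4, 8, 16, 32}; … (12 in all).
So G has 12 subgroups of order 6.

12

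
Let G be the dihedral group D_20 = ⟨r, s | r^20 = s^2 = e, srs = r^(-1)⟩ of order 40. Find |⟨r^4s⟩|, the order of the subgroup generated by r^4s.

2

Computing powers of r^4s: the smallest k with (r^4s)^k = e is k = 2.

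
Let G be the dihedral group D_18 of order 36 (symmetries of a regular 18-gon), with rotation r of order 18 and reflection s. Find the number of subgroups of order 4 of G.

|G| = 36 and 4 | 36, so subgroups of order 4 are possible by Lagrange.
The subgroups of order 4 are: {e, r^9, rs, r^10s}; {e, r^9, r^2s, r^11s}; {e, r^9, r^3s, r^12s}; {e, r^9, r^4s, r^13s}; … (9 in all).
So G has 9 subgroups of order 4.

9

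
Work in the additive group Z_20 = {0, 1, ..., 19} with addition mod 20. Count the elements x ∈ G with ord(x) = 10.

4

In a cyclic group of order 20, the number of elements of order d (for d | 20) is φ(d).
φ(10) = 4.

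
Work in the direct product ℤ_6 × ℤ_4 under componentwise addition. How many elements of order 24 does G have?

0

An element (a,b) has order lcm(ord(a), ord(b)); count pairs with lcm equal to 24.
Enumerating gives 0 such elements.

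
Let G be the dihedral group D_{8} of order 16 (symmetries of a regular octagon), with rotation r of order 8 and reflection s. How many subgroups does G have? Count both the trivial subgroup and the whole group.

|G| = 16, so by Lagrange every subgroup order divides 16. Divisors: 1, 2, 4, 8, 16.
Subgroups by order — order 1: 1; order 2: 9; order 4: 5; order 8: 3; order 16: 1.
Total: 1 + 9 + 5 + 3 + 1 = 19.

19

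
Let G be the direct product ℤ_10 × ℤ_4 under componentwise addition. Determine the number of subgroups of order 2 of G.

|G| = 40 and 2 | 40, so subgroups of order 2 are possible by Lagrange.
The subgroups of order 2 are: {(0,0), (0,2)}; {(0,0), (5,0)}; {(0,0), (5,2)}.
So G has 3 subgroups of order 2.

3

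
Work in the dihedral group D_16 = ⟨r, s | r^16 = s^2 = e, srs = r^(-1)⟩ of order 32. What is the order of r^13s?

2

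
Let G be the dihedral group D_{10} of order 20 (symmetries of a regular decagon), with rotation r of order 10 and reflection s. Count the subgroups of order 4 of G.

5

|G| = 20 and 4 | 20, so subgroups of order 4 are possible by Lagrange.
The subgroups of order 4 are: {e, r^5, r^2s, r^7s}; {e, r^5, r^3s, r^8s}; {e, r^5, r^4s, r^9s}; {e, r^5, s, r^5s}; … (5 in all).
So G has 5 subgroups of order 4.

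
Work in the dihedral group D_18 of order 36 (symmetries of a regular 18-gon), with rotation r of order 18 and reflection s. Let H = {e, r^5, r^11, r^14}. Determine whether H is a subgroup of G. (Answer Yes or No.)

No

r^11 ∈ H but its inverse r^7 ∉ H, so H is not a subgroup.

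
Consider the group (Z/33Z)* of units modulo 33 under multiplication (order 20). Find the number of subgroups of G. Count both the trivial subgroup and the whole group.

10

|G| = 20, so by Lagrange every subgroup order divides 20. Divisors: 1, 2, 4, 5, 10, 20.
Subgroups by order — order 1: 1; order 2: 3; order 4: 1; order 5: 1; order 10: 3; order 20: 1.
Total: 1 + 3 + 1 + 1 + 3 + 1 = 10.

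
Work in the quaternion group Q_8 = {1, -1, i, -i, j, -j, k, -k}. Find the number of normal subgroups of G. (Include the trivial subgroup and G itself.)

G has 6 subgroups. Checking conjugation-invariance by order — order 1: 1/1 normal; order 2: 1/1 normal; order 4: 3/3 normal; order 8: 1/1 normal.
Total normal subgroups: 6.

6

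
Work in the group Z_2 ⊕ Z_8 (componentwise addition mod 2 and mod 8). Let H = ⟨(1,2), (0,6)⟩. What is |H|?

|⟨(1,2)⟩| = 4 and |⟨(0,6)⟩| = 4, so |H| is a multiple of lcm(4, 4) = 4 and divides |G| = 16.
Closing under the operation: H = {(0,0), (0,2), (0,4), (0,6), (1,0), (1,2), (1,4), (1,6)}, so |H| = 8.

8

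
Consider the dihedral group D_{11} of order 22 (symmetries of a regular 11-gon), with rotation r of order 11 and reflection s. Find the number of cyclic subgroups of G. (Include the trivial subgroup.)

13

Group the elements of G by the cyclic subgroup they generate; each cyclic subgroup of order d accounts for φ(d) elements.
Cyclic subgroups by order — order 1: 1; order 2: 11; order 11: 1.
Total: 13.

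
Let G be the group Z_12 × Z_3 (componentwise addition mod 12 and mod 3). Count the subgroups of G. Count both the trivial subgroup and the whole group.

|G| = 36, so by Lagrange every subgroup order divides 36. Divisors: 1, 2, 3, 4, 6, 9, 12, 18, 36.
Subgroups by order — order 1: 1; order 2: 1; order 3: 4; order 4: 1; order 6: 4; order 9: 1; order 12: 4; order 18: 1; order 36: 1.
Total: 1 + 1 + 4 + 1 + 4 + 1 + 4 + 1 + 1 = 18.

18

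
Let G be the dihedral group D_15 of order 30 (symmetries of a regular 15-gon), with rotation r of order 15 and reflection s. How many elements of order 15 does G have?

8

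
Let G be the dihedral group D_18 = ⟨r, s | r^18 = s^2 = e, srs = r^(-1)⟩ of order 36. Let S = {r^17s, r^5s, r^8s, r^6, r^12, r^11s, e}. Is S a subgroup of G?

No

|S| = 7 does not divide |G| = 36, so by Lagrange S is not a subgroup.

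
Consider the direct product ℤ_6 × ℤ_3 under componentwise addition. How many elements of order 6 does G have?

An element (a,b) has order lcm(ord(a), ord(b)); count pairs with lcm equal to 6.
Enumerating gives 8 such elements.

8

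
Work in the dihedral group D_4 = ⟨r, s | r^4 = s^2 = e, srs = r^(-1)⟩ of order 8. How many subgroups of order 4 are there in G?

|G| = 8 and 4 | 8, so subgroups of order 4 are possible by Lagrange.
The subgroups of order 4 are: {e, r, r^2, r^3}; {e, r^2, s, r^2s}; {e, r^2, rs, r^3s}.
So G has 3 subgroups of order 4.

3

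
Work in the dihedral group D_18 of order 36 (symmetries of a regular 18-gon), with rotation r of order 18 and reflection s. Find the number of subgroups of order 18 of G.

3

|G| = 36 and 18 | 36, so subgroups of order 18 are possible by Lagrange.
The subgroups of order 18 are: {e, r, r^2, r^3, r^4, r^5, r^6, r^7, r^8, r^9, r^10, r^11, r^12, r^13, r^14, r^15, r^16, r^17}; {e, r^2, r^4, r^6, r^8, r^10, r^12, r^14, r^16, s, r^2s, r^4s, r^6s, r^8s, r^10s, r^12s, r^14s, r^16s}; {e, r^2, r^4, r^6, r^8, r^10, r^12, r^14, r^16, rs, r^3s, r^5s, r^7s, r^9s, r^11s, r^13s, r^15s, r^17s}.
So G has 3 subgroups of order 18.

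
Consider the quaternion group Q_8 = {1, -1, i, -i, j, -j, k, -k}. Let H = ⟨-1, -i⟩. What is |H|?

|⟨-1⟩| = 2 and |⟨-i⟩| = 4, so |H| is a multiple of lcm(2, 4) = 4 and divides |G| = 8.
Closing under the operation: H = {1, -1, i, -i}, so |H| = 4.

4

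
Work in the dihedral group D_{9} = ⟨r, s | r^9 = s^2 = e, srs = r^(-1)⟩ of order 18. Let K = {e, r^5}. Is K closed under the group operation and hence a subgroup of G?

No

r^5 ∈ K but its inverse r^4 ∉ K, so K is not a subgroup.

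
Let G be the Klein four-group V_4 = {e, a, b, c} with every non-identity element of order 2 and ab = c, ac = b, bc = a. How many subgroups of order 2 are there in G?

|G| = 4 and 2 | 4, so subgroups of order 2 are possible by Lagrange.
The subgroups of order 2 are: {e, a}; {e, b}; {e, c}.
So G has 3 subgroups of order 2.

3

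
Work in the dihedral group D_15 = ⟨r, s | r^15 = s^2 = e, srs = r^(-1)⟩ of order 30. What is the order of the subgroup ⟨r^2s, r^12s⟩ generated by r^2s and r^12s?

6

|⟨r^2s⟩| = 2 and |⟨r^12s⟩| = 2, so |H| is a multiple of lcm(2, 2) = 2 and divides |G| = 30.
Closing under the operation: H = {e, r^5, r^10, r^2s, r^7s, r^12s}, so |H| = 6.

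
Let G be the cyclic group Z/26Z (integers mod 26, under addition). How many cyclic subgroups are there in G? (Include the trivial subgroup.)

4

Each element a generates a cyclic subgroup ⟨a⟩; distinct elements may generate the same one (a cyclic group of order d has φ(d) generators).
Cyclic subgroups by order — order 1: 1; order 2: 1; order 13: 1; order 26: 1.
Total: 4.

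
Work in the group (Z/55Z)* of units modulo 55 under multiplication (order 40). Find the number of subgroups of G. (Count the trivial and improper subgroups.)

16

|G| = 40, so by Lagrange every subgroup order divides 40. Divisors: 1, 2, 4, 5, 8, 10, 20, 40.
Subgroups by order — order 1: 1; order 2: 3; order 4: 3; order 5: 1; order 8: 1; order 10: 3; order 20: 3; order 40: 1.
Total: 1 + 3 + 3 + 1 + 1 + 3 + 3 + 1 = 16.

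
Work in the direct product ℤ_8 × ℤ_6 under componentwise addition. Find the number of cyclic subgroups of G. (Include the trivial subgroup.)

Each element a generates a cyclic subgroup ⟨a⟩; distinct elements may generate the same one (a cyclic group of order d has φ(d) generators).
Cyclic subgroups by order — order 1: 1; order 2: 3; order 3: 1; order 4: 2; order 6: 3; order 8: 2; order 12: 2; order 24: 2.
Total: 16.

16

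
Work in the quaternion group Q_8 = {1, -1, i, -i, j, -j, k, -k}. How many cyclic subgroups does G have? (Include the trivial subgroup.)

Each element a generates a cyclic subgroup ⟨a⟩; distinct elements may generate the same one (a cyclic group of order d has φ(d) generators).
Cyclic subgroups by order — order 1: 1; order 2: 1; order 4: 3.
Total: 5.

5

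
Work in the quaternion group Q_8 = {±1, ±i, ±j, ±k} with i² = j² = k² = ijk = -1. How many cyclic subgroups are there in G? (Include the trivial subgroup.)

5

Each element a generates a cyclic subgroup ⟨a⟩; distinct elements may generate the same one (a cyclic group of order d has φ(d) generators).
Cyclic subgroups by order — order 1: 1; order 2: 1; order 4: 3.
Total: 5.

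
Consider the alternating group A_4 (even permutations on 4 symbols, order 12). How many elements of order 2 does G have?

3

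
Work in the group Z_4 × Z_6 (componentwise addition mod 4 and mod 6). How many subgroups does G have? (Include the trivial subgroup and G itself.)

|G| = 24, so by Lagrange every subgroup order divides 24. Divisors: 1, 2, 3, 4, 6, 8, 12, 24.
Subgroups by order — order 1: 1; order 2: 3; order 3: 1; order 4: 3; order 6: 3; order 8: 1; order 12: 3; order 24: 1.
Total: 1 + 3 + 1 + 3 + 3 + 1 + 3 + 1 = 16.

16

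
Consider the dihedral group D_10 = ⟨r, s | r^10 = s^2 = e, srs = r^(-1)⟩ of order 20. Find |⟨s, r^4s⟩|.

|⟨s⟩| = 2 and |⟨r^4s⟩| = 2, so |H| is a multiple of lcm(2, 2) = 2 and divides |G| = 20.
Closing under the operation: H = {e, r^2, r^4, r^6, r^8, s, r^2s, r^4s, r^6s, r^8s}, so |H| = 10.

10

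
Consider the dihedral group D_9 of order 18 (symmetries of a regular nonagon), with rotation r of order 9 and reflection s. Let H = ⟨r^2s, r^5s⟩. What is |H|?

|⟨r^2s⟩| = 2 and |⟨r^5s⟩| = 2, so |H| is a multiple of lcm(2, 2) = 2 and divides |G| = 18.
Closing under the operation: H = {e, r^3, r^6, r^2s, r^5s, r^8s}, so |H| = 6.

6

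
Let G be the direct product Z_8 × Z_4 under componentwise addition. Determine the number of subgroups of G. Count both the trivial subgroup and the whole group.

22

|G| = 32, so by Lagrange every subgroup order divides 32. Divisors: 1, 2, 4, 8, 16, 32.
Subgroups by order — order 1: 1; order 2: 3; order 4: 7; order 8: 7; order 16: 3; order 32: 1.
Total: 1 + 3 + 7 + 7 + 3 + 1 = 22.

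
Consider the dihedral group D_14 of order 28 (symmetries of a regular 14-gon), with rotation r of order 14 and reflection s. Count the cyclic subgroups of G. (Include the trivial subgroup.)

Each element a generates a cyclic subgroup ⟨a⟩; distinct elements may generate the same one (a cyclic group of order d has φ(d) generators).
Cyclic subgroups by order — order 1: 1; order 2: 15; order 7: 1; order 14: 1.
Total: 18.

18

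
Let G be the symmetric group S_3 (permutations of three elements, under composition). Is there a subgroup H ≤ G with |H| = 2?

Yes

2 | 6. A subgroup of order 2 is {e, (1 2)}.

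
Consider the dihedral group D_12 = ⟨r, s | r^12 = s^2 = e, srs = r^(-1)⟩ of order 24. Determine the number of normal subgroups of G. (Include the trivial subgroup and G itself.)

9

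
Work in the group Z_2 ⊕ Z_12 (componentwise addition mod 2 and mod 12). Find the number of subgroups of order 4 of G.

3

|G| = 24 and 4 | 24, so subgroups of order 4 are possible by Lagrange.
The subgroups of order 4 are: {(0,0), (0,3), (0,6), (0,9)}; {(0,0), (0,6), (1,0), (1,6)}; {(0,0), (0,6), (1,3), (1,9)}.
So G has 3 subgroups of order 4.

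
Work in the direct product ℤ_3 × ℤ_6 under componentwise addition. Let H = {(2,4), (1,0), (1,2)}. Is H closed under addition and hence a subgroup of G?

The identity (0,0) ∉ H, so H is not a subgroup.

No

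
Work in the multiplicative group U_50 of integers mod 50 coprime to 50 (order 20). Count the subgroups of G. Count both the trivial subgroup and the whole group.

|G| = 20, so by Lagrange every subgroup order divides 20. Divisors: 1, 2, 4, 5, 10, 20.
Subgroups by order — order 1: 1; order 2: 1; order 4: 1; order 5: 1; order 10: 1; order 20: 1.
Total: 1 + 1 + 1 + 1 + 1 + 1 = 6.

6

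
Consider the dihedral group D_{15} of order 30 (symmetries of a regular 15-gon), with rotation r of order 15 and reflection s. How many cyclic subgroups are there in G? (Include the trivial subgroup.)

Each element a generates a cyclic subgroup ⟨a⟩; distinct elements may generate the same one (a cyclic group of order d has φ(d) generators).
Cyclic subgroups by order — order 1: 1; order 2: 15; order 3: 1; order 5: 1; order 15: 1.
Total: 19.

19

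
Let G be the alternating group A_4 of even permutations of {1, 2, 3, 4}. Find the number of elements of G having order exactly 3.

The elements of order 3 are: (2 3 4), (2 4 3), (1 2 3), (1 2 4), (1 3 2), (1 3 4), (1 4 2), (1 4 3).
That's 8.

8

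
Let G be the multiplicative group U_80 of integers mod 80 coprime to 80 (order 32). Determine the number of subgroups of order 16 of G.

7

|G| = 32 and 16 | 32, so subgroups of order 16 are possible by Lagrange.
The subgroups of order 16 are: {1, 7, 9, 11, 13, 19, 23, 37, 41, 47, 49, 51, 53, 59, 63, 77}; {1, 3, 9, 11, 17, 19, 27, 33, 41, 43, 49, 51, 57, 59, 67, 73}; {1, 9, 11, 19, 21, 29, 31, 39, 41, 49, 51, 59, 61, 69, 71, 79}; {1, 9, 13, 17, 21, 29, 33, 37, 41, 49, 53, 57, 61, 69, 73, 77}; … (7 in all).
So G has 7 subgroups of order 16.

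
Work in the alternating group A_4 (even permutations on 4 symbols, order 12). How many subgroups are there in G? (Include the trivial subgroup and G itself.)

10

|G| = 12, so by Lagrange every subgroup order divides 12. Divisors: 1, 2, 3, 4, 6, 12.
Subgroups by order — order 1: 1; order 2: 3; order 3: 4; order 4: 1; order 6: 0; order 12: 1.
Total: 1 + 3 + 4 + 1 + 0 + 1 = 10.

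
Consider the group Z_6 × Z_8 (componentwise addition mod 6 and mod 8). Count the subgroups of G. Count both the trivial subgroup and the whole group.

22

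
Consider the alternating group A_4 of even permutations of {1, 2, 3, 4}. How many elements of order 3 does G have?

8

The elements of order 3 are: (2 3 4), (2 4 3), (1 2 3), (1 2 4), (1 3 2), (1 3 4), (1 4 2), (1 4 3).
That's 8.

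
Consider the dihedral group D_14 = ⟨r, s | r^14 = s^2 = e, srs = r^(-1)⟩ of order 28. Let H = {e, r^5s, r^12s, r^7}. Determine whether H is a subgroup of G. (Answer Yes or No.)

|H| = 4 divides |G| = 28, consistent with Lagrange.
H contains the identity, every element's inverse is in H, and H is closed under ·: it is a subgroup.

Yes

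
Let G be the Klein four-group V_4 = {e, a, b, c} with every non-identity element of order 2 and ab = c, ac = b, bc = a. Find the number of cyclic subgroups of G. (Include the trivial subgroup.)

4

A cyclic subgroup of order d is generated by each of its φ(d) elements of order d, so the cyclic subgroups of order d number (#elements of order d)/φ(d).
Cyclic subgroups by order — order 1: 1; order 2: 3.
Total: 4.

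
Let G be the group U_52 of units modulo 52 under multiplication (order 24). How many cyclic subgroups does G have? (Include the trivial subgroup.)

12

Group the elements of G by the cyclic subgroup they generate; each cyclic subgroup of order d accounts for φ(d) elements.
Cyclic subgroups by order — order 1: 1; order 2: 3; order 3: 1; order 4: 2; order 6: 3; order 12: 2.
Total: 12.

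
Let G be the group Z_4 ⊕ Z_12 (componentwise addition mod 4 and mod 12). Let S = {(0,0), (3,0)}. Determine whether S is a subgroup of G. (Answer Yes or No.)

(3,0) ∈ S but its inverse (1,0) ∉ S, so S is not a subgroup.

No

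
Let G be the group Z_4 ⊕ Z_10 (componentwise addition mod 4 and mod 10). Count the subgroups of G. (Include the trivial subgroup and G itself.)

16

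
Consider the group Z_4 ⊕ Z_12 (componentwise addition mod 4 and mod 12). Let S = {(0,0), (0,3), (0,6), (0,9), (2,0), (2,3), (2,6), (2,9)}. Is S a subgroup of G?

|S| = 8 divides |G| = 48, consistent with Lagrange.
S contains the identity, every element's inverse is in S, and S is closed under +: it is a subgroup.

Yes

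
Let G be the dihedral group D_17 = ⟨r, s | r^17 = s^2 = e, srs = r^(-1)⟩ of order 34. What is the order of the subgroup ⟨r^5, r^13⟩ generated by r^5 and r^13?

17

|⟨r^5⟩| = 17 and |⟨r^13⟩| = 17, so |H| is a multiple of lcm(17, 17) = 17 and divides |G| = 34.
Closing under the operation: H = {e, r, r^2, r^3, r^4, r^5, r^6, r^7, r^8, r^9, r^10, r^11, r^12, r^13, r^14, r^15, r^16}, so |H| = 17.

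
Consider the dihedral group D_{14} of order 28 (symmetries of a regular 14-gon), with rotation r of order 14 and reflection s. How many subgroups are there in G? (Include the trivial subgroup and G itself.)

28

|G| = 28, so by Lagrange every subgroup order divides 28. Divisors: 1, 2, 4, 7, 14, 28.
Subgroups by order — order 1: 1; order 2: 15; order 4: 7; order 7: 1; order 14: 3; order 28: 1.
Total: 1 + 15 + 7 + 1 + 3 + 1 = 28.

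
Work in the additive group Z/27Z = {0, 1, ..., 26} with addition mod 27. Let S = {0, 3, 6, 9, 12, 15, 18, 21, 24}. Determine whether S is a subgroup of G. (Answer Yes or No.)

|S| = 9 divides |G| = 27, consistent with Lagrange.
S contains the identity, every element's inverse is in S, and S is closed under +: it is a subgroup.
In fact S = ⟨3⟩.

Yes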